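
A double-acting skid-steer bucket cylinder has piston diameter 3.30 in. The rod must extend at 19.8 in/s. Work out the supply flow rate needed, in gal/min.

Cap-side area A_cap = π/4 × (3.30 in)² = 8.553 in^2
Q = A × v

Q ≈ 44.0 gal/min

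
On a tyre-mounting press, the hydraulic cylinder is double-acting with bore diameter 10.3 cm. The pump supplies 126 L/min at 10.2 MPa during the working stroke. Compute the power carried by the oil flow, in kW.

Hydraulic power = P × Q

W ≈ 21.4 kW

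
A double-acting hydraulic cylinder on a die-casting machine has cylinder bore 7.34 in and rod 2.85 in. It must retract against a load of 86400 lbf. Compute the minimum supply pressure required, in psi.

Rod-side annular area A_ann = π/4 × (7.34² − 2.85²) = 35.93 in^2
Retraction: pressure acts on the annular area.
P = F / A = 86400 lbf / A

P ≈ 2400 psi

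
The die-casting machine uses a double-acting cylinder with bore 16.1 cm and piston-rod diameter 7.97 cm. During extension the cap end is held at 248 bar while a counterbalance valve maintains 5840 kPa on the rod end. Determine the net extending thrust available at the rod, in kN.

F ≈ 415 kN

Cap-side area A_cap = π/4 × (16.1 cm)² = 203.6 cm^2
Rod-side annular area A_ann = π/4 × (16.1² − 7.97²) = 153.7 cm^2
Net thrust = P_cap·A_cap − P_rod·A_ann = 504.9 kN − 89.76 kN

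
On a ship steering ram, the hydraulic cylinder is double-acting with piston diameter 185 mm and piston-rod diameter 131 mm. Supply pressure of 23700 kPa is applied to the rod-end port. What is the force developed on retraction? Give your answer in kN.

F ≈ 318 kN

Rod-side annular area A_ann = π/4 × (185² − 131²) = 13400 mm^2
On retraction the pressure acts on the annular area (bore minus rod).
F = P × A_ann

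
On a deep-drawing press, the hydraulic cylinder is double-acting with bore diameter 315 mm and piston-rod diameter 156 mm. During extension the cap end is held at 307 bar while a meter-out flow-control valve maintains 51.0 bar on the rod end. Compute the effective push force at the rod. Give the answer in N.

Cap-side area A_cap = π/4 × (315 mm)² = 77930 mm^2
Rod-side annular area A_ann = π/4 × (315² − 156²) = 58820 mm^2
Net thrust = P_cap·A_cap − P_rod·A_ann = 2.392e6 N − 3.000e5 N

F ≈ 2.09e6 N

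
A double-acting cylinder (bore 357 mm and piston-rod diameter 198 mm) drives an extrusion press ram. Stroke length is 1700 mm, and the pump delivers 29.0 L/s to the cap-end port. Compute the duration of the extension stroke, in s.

Cap-side area A_cap = π/4 × (357 mm)² = 1.001e5 mm^2
Swept volume V = A × L; t = V / Q = A·L / Q

t ≈ 5.87 s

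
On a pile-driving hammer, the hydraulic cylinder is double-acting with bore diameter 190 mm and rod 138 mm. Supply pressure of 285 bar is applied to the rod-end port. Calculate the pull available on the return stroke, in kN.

Rod-side annular area A_ann = π/4 × (190² − 138²) = 13400 mm^2
On retraction the pressure acts on the annular area (bore minus rod).
F = P × A_ann

F ≈ 382 kN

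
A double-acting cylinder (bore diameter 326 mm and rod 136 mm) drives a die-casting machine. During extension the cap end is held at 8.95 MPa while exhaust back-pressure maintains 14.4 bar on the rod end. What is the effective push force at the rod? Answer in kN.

Cap-side area A_cap = π/4 × (326 mm)² = 83470 mm^2
Rod-side annular area A_ann = π/4 × (326² − 136²) = 68940 mm^2
Net thrust = P_cap·A_cap − P_rod·A_ann = 747.0 kN − 99.28 kN

F ≈ 648 kN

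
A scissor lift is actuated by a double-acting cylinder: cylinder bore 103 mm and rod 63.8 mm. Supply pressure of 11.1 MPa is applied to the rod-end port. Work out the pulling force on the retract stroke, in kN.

F ≈ 57.0 kN

Rod-side annular area A_ann = π/4 × (103² − 63.8²) = 5135 mm^2
On retraction the pressure acts on the annular area (bore minus rod).
F = P × A_ann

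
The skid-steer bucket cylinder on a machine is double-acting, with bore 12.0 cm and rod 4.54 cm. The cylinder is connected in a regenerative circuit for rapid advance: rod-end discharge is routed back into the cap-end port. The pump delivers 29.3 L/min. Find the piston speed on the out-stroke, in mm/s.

v ≈ 302 mm/s

In regeneration the rod-end outflow joins the pump flow into the cap end, so the net volume the pump must supply per unit advance equals the rod cross-section area.
Rod cross-section A_rod = π/4 × (4.54 cm)² = 16.19 cm^2
v = Q_pump / A_rod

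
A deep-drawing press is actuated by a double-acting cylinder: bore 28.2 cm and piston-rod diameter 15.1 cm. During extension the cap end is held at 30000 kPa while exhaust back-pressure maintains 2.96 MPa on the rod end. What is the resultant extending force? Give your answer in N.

F ≈ 1.74e6 N

Cap-side area A_cap = π/4 × (28.2 cm)² = 624.6 cm^2
Rod-side annular area A_ann = π/4 × (28.2² − 15.1²) = 445.5 cm^2
Net thrust = P_cap·A_cap − P_rod·A_ann = 1.874e6 N − 1.319e5 N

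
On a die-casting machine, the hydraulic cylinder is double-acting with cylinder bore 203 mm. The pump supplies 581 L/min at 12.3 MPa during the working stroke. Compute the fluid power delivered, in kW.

W ≈ 119 kW

Hydraulic power = P × Q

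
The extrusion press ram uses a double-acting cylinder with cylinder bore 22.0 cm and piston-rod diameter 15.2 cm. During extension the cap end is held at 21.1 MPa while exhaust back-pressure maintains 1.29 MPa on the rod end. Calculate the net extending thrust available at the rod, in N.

F ≈ 7.76e5 N

Cap-side area A_cap = π/4 × (22.0 cm)² = 380.1 cm^2
Rod-side annular area A_ann = π/4 × (22.0² − 15.2²) = 198.7 cm^2
Net thrust = P_cap·A_cap − P_rod·A_ann = 8.021e5 N − 25630 N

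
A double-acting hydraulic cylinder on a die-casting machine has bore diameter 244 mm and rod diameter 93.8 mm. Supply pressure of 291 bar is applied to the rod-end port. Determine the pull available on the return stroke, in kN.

Rod-side annular area A_ann = π/4 × (244² − 93.8²) = 39850 mm^2
On retraction the pressure acts on the annular area (bore minus rod).
F = P × A_ann

F ≈ 1160 kN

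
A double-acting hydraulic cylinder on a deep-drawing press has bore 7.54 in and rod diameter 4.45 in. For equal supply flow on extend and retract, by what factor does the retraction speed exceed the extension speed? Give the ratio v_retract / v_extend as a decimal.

Cap-side area A_cap = π/4 × (7.54 in)² = 44.65 in^2
Rod-side annular area A_ann = π/4 × (7.54² − 4.45²) = 29.10 in^2
For equal Q, v ∝ 1/A, so v_ret/v_ext = A_cap/A_ann.

v_ret/v_ext ≈ 1.53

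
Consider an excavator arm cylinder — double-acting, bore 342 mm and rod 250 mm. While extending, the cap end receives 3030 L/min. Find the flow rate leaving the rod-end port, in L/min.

Q_out ≈ 1410 L/min

Cap-side area A_cap = π/4 × (342 mm)² = 91860 mm^2
Rod-side annular area A_ann = π/4 × (342² − 250²) = 42780 mm^2
Piston speed v = Q_in/A_cap; rod-end outflow Q_out = v × A_ann = Q_in × A_ann/A_cap.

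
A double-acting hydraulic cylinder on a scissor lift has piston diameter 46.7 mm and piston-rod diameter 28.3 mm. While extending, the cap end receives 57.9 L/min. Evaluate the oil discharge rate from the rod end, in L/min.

Cap-side area A_cap = π/4 × (46.7 mm)² = 1713 mm^2
Rod-side annular area A_ann = π/4 × (46.7² − 28.3²) = 1084 mm^2
Piston speed v = Q_in/A_cap; rod-end outflow Q_out = v × A_ann = Q_in × A_ann/A_cap.

Q_out ≈ 36.6 L/min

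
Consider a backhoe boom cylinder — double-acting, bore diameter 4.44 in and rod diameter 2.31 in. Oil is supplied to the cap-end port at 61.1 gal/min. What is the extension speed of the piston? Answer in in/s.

Cap-side area A_cap = π/4 × (4.44 in)² = 15.48 in^2
v = Q / A

v ≈ 15.2 in/s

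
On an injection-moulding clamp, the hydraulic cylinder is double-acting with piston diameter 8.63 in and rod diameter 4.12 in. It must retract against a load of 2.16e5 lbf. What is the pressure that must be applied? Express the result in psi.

Rod-side annular area A_ann = π/4 × (8.63² − 4.12²) = 45.16 in^2
Retraction: pressure acts on the annular area.
P = F / A = 2.16e5 lbf / A

P ≈ 4780 psi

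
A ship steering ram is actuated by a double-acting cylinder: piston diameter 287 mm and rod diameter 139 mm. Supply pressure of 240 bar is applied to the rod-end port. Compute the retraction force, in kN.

Rod-side annular area A_ann = π/4 × (287² − 139²) = 49520 mm^2
On retraction the pressure acts on the annular area (bore minus rod).
F = P × A_ann

F ≈ 1190 kN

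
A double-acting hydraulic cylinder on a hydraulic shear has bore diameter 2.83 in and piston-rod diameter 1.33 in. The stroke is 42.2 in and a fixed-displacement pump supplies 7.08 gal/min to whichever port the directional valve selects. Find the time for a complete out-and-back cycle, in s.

t ≈ 17.3 s

Cap-side area A_cap = π/4 × (2.83 in)² = 6.290 in^2
Rod-side annular area A_ann = π/4 × (2.83² − 1.33²) = 4.901 in^2
t_ext = A_cap·L/Q = 9.738 s
t_ret = A_ann·L/Q = 7.587 s
t_cycle = t_ext + t_ret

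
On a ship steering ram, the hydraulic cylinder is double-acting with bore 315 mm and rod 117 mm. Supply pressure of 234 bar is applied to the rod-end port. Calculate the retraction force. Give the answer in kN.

F ≈ 1570 kN

Rod-side annular area A_ann = π/4 × (315² − 117²) = 67180 mm^2
On retraction the pressure acts on the annular area (bore minus rod).
F = P × A_ann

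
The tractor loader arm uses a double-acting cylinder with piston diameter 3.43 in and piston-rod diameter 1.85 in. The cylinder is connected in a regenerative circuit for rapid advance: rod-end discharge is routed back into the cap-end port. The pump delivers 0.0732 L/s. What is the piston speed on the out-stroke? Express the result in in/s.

In regeneration the rod-end outflow joins the pump flow into the cap end, so the net volume the pump must supply per unit advance equals the rod cross-section area.
Rod cross-section A_rod = π/4 × (1.85 in)² = 2.688 in^2
v = Q_pump / A_rod

v ≈ 1.66 in/s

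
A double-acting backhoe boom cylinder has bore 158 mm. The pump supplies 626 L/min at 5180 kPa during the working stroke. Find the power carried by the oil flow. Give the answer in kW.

Hydraulic power = P × Q

W ≈ 54.0 kW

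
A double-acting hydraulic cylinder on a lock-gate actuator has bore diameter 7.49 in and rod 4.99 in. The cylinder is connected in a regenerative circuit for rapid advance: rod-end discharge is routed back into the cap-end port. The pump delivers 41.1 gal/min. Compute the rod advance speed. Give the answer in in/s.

In regeneration the rod-end outflow joins the pump flow into the cap end, so the net volume the pump must supply per unit advance equals the rod cross-section area.
Rod cross-section A_rod = π/4 × (4.99 in)² = 19.56 in^2
v = Q_pump / A_rod

v ≈ 8.09 in/s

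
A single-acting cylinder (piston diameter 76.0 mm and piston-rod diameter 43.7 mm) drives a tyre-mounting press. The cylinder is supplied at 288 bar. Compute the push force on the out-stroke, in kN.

F ≈ 131 kN

Cap-side area A_cap = π/4 × (76.0 mm)² = 4536 mm^2
F = P × A_cap = 288 bar × A_cap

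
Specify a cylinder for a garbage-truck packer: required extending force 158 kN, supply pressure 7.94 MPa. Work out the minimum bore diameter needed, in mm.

Extension force acts on the full piston face: F = P × (π/4)D².
D = √(4F / (πP)) = √(4 × 158 kN / (π × 7.94 MPa))

D ≈ 159 mm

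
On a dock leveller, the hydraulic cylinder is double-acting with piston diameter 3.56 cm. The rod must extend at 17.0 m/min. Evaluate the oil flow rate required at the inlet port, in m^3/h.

Cap-side area A_cap = π/4 × (3.56 cm)² = 9.954 cm^2
Q = A × v

Q ≈ 1.02 m^3/h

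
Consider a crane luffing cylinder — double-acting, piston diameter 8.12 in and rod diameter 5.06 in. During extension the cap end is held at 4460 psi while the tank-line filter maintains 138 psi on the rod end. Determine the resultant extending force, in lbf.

Cap-side area A_cap = π/4 × (8.12 in)² = 51.78 in^2
Rod-side annular area A_ann = π/4 × (8.12² − 5.06²) = 31.68 in^2
Net thrust = P_cap·A_cap − P_rod·A_ann = 2.310e5 lbf − 4371 lbf

F ≈ 2.27e5 lbf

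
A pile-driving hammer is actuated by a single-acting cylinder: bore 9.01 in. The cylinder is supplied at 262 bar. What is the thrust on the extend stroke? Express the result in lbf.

F ≈ 2.42e5 lbf

Cap-side area A_cap = π/4 × (9.01 in)² = 63.76 in^2
F = P × A_cap = 262 bar × A_cap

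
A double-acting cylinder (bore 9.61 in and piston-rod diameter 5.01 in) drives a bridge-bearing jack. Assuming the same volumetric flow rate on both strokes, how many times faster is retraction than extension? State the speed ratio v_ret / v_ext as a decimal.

Cap-side area A_cap = π/4 × (9.61 in)² = 72.53 in^2
Rod-side annular area A_ann = π/4 × (9.61² − 5.01²) = 52.82 in^2
For equal Q, v ∝ 1/A, so v_ret/v_ext = A_cap/A_ann.

v_ret/v_ext ≈ 1.37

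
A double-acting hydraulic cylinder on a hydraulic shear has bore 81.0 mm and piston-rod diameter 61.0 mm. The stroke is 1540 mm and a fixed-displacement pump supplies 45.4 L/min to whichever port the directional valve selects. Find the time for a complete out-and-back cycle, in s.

Cap-side area A_cap = π/4 × (81.0 mm)² = 5153 mm^2
Rod-side annular area A_ann = π/4 × (81.0² − 61.0²) = 2231 mm^2
t_ext = A_cap·L/Q = 10.49 s
t_ret = A_ann·L/Q = 4.540 s
t_cycle = t_ext + t_ret

t ≈ 15.0 s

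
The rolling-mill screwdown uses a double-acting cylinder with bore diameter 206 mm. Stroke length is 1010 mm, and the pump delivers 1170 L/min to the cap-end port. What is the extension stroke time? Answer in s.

t ≈ 1.73 s

Cap-side area A_cap = π/4 × (206 mm)² = 33330 mm^2
Swept volume V = A × L; t = V / Q = A·L / Q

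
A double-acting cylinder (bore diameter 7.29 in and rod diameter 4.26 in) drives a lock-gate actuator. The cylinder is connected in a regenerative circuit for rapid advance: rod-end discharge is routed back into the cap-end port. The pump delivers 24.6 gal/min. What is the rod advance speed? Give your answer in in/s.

v ≈ 6.64 in/s

In regeneration the rod-end outflow joins the pump flow into the cap end, so the net volume the pump must supply per unit advance equals the rod cross-section area.
Rod cross-section A_rod = π/4 × (4.26 in)² = 14.25 in^2
v = Q_pump / A_rod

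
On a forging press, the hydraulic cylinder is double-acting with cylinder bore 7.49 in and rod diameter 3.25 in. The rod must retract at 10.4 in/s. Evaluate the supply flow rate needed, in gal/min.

Q ≈ 96.6 gal/min

Rod-side annular area A_ann = π/4 × (7.49² − 3.25²) = 35.77 in^2
Q = A × v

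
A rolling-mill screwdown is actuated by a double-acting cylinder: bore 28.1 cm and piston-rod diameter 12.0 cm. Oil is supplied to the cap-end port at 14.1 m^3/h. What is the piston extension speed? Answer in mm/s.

Cap-side area A_cap = π/4 × (28.1 cm)² = 620.2 cm^2
v = Q / A

v ≈ 63.2 mm/s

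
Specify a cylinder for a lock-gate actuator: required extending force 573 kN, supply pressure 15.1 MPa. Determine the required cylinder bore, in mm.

D ≈ 220 mm

Extension force acts on the full piston face: F = P × (π/4)D².
D = √(4F / (πP)) = √(4 × 573 kN / (π × 15.1 MPa))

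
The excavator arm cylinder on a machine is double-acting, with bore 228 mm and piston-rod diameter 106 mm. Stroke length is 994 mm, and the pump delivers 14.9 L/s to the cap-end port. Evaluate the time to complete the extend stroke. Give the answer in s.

Cap-side area A_cap = π/4 × (228 mm)² = 40830 mm^2
Swept volume V = A × L; t = V / Q = A·L / Q

t ≈ 2.72 s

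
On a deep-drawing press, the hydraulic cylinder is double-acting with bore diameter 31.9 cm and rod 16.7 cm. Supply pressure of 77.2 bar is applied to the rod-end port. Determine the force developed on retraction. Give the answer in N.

Rod-side annular area A_ann = π/4 × (31.9² − 16.7²) = 580.2 cm^2
On retraction the pressure acts on the annular area (bore minus rod).
F = P × A_ann

F ≈ 4.48e5 N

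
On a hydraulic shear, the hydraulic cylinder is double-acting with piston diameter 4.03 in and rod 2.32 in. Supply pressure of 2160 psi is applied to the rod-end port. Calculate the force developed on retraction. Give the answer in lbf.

F ≈ 18400 lbf

Rod-side annular area A_ann = π/4 × (4.03² − 2.32²) = 8.528 in^2
On retraction the pressure acts on the annular area (bore minus rod).
F = P × A_ann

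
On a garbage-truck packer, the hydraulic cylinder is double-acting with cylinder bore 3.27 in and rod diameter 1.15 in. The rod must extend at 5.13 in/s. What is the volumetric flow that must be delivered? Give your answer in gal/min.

Cap-side area A_cap = π/4 × (3.27 in)² = 8.398 in^2
Q = A × v

Q ≈ 11.2 gal/min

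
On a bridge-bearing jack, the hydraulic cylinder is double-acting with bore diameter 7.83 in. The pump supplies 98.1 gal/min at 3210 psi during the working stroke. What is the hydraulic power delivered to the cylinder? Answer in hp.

Hydraulic power = P × Q

W ≈ 184 hp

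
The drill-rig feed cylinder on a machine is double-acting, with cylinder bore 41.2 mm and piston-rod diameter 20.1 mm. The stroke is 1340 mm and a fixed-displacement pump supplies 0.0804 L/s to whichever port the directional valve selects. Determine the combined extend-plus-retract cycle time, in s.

Cap-side area A_cap = π/4 × (41.2 mm)² = 1333 mm^2
Rod-side annular area A_ann = π/4 × (41.2² − 20.1²) = 1016 mm^2
t_ext = A_cap·L/Q = 22.22 s
t_ret = A_ann·L/Q = 16.93 s
t_cycle = t_ext + t_ret

t ≈ 39.2 s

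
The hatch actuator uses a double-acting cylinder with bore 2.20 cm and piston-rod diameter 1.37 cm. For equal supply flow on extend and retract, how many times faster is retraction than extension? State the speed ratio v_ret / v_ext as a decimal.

Cap-side area A_cap = π/4 × (2.20 cm)² = 3.801 cm^2
Rod-side annular area A_ann = π/4 × (2.20² − 1.37²) = 2.327 cm^2
For equal Q, v ∝ 1/A, so v_ret/v_ext = A_cap/A_ann.

v_ret/v_ext ≈ 1.63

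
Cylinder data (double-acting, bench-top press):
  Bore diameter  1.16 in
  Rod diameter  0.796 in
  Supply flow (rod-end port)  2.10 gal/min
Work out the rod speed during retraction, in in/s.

Rod-side annular area A_ann = π/4 × (1.16² − 0.796²) = 0.5592 in^2
Flow into the rod-end port fills the annular volume.
v = Q / A

v ≈ 14.5 in/s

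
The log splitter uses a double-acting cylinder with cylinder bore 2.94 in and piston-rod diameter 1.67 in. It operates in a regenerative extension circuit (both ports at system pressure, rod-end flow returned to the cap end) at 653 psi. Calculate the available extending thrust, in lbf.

F ≈ 1430 lbf

With equal pressure on both faces, forces on the annular region cancel; the net push is pressure × rod cross-section.
Rod cross-section A_rod = π/4 × (1.67 in)² = 2.190 in^2
F = P × A_rod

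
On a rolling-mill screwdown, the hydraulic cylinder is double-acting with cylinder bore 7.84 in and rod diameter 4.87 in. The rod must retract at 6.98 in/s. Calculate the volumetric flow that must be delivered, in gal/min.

Q ≈ 53.8 gal/min

Rod-side annular area A_ann = π/4 × (7.84² − 4.87²) = 29.65 in^2
Q = A × v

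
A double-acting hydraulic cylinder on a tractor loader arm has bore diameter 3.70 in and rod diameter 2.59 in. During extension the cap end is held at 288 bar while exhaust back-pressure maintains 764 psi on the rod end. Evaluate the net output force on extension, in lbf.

F ≈ 40700 lbf

Cap-side area A_cap = π/4 × (3.70 in)² = 10.75 in^2
Rod-side annular area A_ann = π/4 × (3.70² − 2.59²) = 5.484 in^2
Net thrust = P_cap·A_cap − P_rod·A_ann = 44910 lbf − 4189 lbf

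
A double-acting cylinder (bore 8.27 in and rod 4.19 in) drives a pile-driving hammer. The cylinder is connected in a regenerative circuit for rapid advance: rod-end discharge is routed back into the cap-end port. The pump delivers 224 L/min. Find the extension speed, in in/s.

In regeneration the rod-end outflow joins the pump flow into the cap end, so the net volume the pump must supply per unit advance equals the rod cross-section area.
Rod cross-section A_rod = π/4 × (4.19 in)² = 13.79 in^2
v = Q_pump / A_rod

v ≈ 16.5 in/s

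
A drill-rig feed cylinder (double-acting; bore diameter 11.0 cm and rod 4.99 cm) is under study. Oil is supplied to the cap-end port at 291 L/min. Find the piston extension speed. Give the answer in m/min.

Cap-side area A_cap = π/4 × (11.0 cm)² = 95.03 cm^2
v = Q / A

v ≈ 30.6 m/min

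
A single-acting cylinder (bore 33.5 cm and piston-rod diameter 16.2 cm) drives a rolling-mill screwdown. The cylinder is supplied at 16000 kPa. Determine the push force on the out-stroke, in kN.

Cap-side area A_cap = π/4 × (33.5 cm)² = 881.4 cm^2
F = P × A_cap = 16000 kPa × A_cap

F ≈ 1410 kN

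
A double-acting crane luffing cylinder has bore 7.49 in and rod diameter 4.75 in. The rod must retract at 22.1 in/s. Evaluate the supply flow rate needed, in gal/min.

Rod-side annular area A_ann = π/4 × (7.49² − 4.75²) = 26.34 in^2
Q = A × v

Q ≈ 151 gal/min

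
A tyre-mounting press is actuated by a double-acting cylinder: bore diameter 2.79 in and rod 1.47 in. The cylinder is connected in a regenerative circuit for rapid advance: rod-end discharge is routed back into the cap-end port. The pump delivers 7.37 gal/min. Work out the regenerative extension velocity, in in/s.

In regeneration the rod-end outflow joins the pump flow into the cap end, so the net volume the pump must supply per unit advance equals the rod cross-section area.
Rod cross-section A_rod = π/4 × (1.47 in)² = 1.697 in^2
v = Q_pump / A_rod

v ≈ 16.7 in/s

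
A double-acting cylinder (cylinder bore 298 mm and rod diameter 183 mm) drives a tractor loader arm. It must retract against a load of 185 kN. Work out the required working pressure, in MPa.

Rod-side annular area A_ann = π/4 × (298² − 183²) = 43440 mm^2
Retraction: pressure acts on the annular area.
P = F / A = 185 kN / A

P ≈ 4.26 MPa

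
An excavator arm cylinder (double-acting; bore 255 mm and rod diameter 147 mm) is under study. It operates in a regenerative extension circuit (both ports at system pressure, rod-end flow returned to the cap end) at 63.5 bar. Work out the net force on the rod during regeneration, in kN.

With equal pressure on both faces, forces on the annular region cancel; the net push is pressure × rod cross-section.
Rod cross-section A_rod = π/4 × (147 mm)² = 16970 mm^2
F = P × A_rod

F ≈ 108 kN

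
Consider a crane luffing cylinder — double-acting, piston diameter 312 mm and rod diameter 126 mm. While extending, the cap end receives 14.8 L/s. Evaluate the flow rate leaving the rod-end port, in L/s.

Q_out ≈ 12.4 L/s

Cap-side area A_cap = π/4 × (312 mm)² = 76450 mm^2
Rod-side annular area A_ann = π/4 × (312² − 126²) = 63980 mm^2
Piston speed v = Q_in/A_cap; rod-end outflow Q_out = v × A_ann = Q_in × A_ann/A_cap.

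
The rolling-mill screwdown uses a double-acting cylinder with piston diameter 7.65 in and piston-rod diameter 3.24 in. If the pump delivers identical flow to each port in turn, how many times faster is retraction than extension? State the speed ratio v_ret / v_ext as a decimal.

Cap-side area A_cap = π/4 × (7.65 in)² = 45.96 in^2
Rod-side annular area A_ann = π/4 × (7.65² − 3.24²) = 37.72 in^2
For equal Q, v ∝ 1/A, so v_ret/v_ext = A_cap/A_ann.

v_ret/v_ext ≈ 1.22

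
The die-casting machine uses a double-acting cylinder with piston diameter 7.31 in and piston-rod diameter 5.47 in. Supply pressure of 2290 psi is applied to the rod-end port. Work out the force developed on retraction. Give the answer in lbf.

Rod-side annular area A_ann = π/4 × (7.31² − 5.47²) = 18.47 in^2
On retraction the pressure acts on the annular area (bore minus rod).
F = P × A_ann

F ≈ 42300 lbf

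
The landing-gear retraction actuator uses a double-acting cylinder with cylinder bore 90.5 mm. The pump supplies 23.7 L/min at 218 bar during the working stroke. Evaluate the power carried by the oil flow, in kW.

W ≈ 8.61 kW

Hydraulic power = P × Q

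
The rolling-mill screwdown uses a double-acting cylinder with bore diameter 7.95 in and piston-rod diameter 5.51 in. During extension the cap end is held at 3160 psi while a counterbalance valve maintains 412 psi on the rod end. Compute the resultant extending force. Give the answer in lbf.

Cap-side area A_cap = π/4 × (7.95 in)² = 49.64 in^2
Rod-side annular area A_ann = π/4 × (7.95² − 5.51²) = 25.79 in^2
Net thrust = P_cap·A_cap − P_rod·A_ann = 1.569e5 lbf − 10630 lbf

F ≈ 1.46e5 lbf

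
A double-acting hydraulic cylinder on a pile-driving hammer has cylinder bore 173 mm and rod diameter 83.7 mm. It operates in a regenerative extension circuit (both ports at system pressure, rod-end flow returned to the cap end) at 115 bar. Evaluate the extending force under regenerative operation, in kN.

F ≈ 63.3 kN

With equal pressure on both faces, forces on the annular region cancel; the net push is pressure × rod cross-section.
Rod cross-section A_rod = π/4 × (83.7 mm)² = 5502 mm^2
F = P × A_rod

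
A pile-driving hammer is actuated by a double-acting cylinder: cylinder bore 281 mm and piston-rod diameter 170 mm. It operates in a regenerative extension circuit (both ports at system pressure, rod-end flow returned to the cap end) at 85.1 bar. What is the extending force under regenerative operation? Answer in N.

With equal pressure on both faces, forces on the annular region cancel; the net push is pressure × rod cross-section.
Rod cross-section A_rod = π/4 × (170 mm)² = 22700 mm^2
F = P × A_rod

F ≈ 1.93e5 N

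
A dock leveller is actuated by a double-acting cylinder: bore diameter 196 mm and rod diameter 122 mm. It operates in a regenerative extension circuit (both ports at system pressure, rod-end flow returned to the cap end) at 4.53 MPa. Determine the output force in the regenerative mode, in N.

With equal pressure on both faces, forces on the annular region cancel; the net push is pressure × rod cross-section.
Rod cross-section A_rod = π/4 × (122 mm)² = 11690 mm^2
F = P × A_rod

F ≈ 53000 N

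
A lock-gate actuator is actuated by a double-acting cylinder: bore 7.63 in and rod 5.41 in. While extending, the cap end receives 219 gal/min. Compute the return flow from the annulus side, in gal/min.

Cap-side area A_cap = π/4 × (7.63 in)² = 45.72 in^2
Rod-side annular area A_ann = π/4 × (7.63² − 5.41²) = 22.74 in^2
Piston speed v = Q_in/A_cap; rod-end outflow Q_out = v × A_ann = Q_in × A_ann/A_cap.

Q_out ≈ 109 gal/min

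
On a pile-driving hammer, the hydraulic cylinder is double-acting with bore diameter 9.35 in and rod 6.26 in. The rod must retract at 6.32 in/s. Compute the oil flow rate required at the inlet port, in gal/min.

Q ≈ 62.2 gal/min

Rod-side annular area A_ann = π/4 × (9.35² − 6.26²) = 37.88 in^2
Q = A × v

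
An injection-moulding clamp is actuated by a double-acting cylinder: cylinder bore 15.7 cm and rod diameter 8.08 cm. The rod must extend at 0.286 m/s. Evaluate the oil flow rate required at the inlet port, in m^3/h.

Q ≈ 19.9 m^3/h

Cap-side area A_cap = π/4 × (15.7 cm)² = 193.6 cm^2
Q = A × v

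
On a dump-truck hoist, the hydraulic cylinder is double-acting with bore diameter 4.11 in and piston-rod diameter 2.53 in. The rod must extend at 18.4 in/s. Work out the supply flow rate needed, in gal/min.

Q ≈ 63.4 gal/min

Cap-side area A_cap = π/4 × (4.11 in)² = 13.27 in^2
Q = A × v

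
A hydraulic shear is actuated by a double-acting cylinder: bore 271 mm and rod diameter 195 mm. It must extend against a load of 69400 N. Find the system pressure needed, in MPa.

P ≈ 1.20 MPa

Cap-side area A_cap = π/4 × (271 mm)² = 57680 mm^2
P = F / A = 69400 N / A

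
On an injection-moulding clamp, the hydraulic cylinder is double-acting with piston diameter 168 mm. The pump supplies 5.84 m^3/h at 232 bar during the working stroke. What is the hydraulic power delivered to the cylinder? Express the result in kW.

W ≈ 37.6 kW

Hydraulic power = P × Q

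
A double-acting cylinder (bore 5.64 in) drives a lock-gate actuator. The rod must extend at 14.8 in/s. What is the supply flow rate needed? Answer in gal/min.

Cap-side area A_cap = π/4 × (5.64 in)² = 24.98 in^2
Q = A × v

Q ≈ 96.0 gal/min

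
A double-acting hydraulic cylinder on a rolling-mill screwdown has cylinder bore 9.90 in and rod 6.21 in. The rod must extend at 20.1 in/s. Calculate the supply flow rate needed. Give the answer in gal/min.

Cap-side area A_cap = π/4 × (9.90 in)² = 76.98 in^2
Q = A × v

Q ≈ 402 gal/min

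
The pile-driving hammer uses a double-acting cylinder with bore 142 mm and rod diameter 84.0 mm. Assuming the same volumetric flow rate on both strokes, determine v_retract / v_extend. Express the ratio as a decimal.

Cap-side area A_cap = π/4 × (142 mm)² = 15840 mm^2
Rod-side annular area A_ann = π/4 × (142² − 84.0²) = 10290 mm^2
For equal Q, v ∝ 1/A, so v_ret/v_ext = A_cap/A_ann.

v_ret/v_ext ≈ 1.54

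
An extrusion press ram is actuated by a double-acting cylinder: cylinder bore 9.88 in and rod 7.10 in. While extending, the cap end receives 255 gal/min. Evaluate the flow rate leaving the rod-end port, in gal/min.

Cap-side area A_cap = π/4 × (9.88 in)² = 76.67 in^2
Rod-side annular area A_ann = π/4 × (9.88² − 7.10²) = 37.07 in^2
Piston speed v = Q_in/A_cap; rod-end outflow Q_out = v × A_ann = Q_in × A_ann/A_cap.

Q_out ≈ 123 gal/min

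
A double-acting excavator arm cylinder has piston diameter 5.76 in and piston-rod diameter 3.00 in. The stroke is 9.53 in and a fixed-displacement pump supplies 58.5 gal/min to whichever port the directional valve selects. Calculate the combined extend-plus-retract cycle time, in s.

Cap-side area A_cap = π/4 × (5.76 in)² = 26.06 in^2
Rod-side annular area A_ann = π/4 × (5.76² − 3.00²) = 18.99 in^2
t_ext = A_cap·L/Q = 1.103 s
t_ret = A_ann·L/Q = 0.8035 s
t_cycle = t_ext + t_ret

t ≈ 1.91 s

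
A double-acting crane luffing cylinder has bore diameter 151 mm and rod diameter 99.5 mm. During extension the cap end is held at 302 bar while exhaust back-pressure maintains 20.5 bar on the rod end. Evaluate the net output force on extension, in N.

Cap-side area A_cap = π/4 × (151 mm)² = 17910 mm^2
Rod-side annular area A_ann = π/4 × (151² − 99.5²) = 10130 mm^2
Net thrust = P_cap·A_cap − P_rod·A_ann = 5.408e5 N − 20770 N

F ≈ 5.20e5 N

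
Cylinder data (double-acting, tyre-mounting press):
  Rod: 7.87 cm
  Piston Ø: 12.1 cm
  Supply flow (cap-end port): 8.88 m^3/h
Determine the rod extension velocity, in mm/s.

v ≈ 215 mm/s

Cap-side area A_cap = π/4 × (12.1 cm)² = 115.0 cm^2
v = Q / A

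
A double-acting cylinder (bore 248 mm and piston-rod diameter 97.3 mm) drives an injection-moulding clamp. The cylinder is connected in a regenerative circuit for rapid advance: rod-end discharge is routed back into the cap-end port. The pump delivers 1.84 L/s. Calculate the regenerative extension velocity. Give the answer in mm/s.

v ≈ 247 mm/s

In regeneration the rod-end outflow joins the pump flow into the cap end, so the net volume the pump must supply per unit advance equals the rod cross-section area.
Rod cross-section A_rod = π/4 × (97.3 mm)² = 7436 mm^2
v = Q_pump / A_rod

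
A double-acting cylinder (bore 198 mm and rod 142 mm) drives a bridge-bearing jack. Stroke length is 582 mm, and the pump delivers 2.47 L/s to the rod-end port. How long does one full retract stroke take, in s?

Rod-side annular area A_ann = π/4 × (198² − 142²) = 14950 mm^2
Swept volume V = A × L; t = V / Q = A·L / Q

t ≈ 3.52 s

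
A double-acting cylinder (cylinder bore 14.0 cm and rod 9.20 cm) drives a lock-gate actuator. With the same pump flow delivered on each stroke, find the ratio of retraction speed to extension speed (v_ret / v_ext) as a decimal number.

Cap-side area A_cap = π/4 × (14.0 cm)² = 153.9 cm^2
Rod-side annular area A_ann = π/4 × (14.0² − 9.20²) = 87.46 cm^2
For equal Q, v ∝ 1/A, so v_ret/v_ext = A_cap/A_ann.

v_ret/v_ext ≈ 1.76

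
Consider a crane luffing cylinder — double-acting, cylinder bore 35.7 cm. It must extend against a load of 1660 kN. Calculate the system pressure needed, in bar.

P ≈ 166 bar

Cap-side area A_cap = π/4 × (35.7 cm)² = 1001 cm^2
P = F / A = 1660 kN / A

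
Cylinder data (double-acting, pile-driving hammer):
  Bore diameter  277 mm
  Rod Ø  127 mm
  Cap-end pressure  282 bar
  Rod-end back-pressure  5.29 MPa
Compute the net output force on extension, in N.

F ≈ 1.45e6 N

Cap-side area A_cap = π/4 × (277 mm)² = 60260 mm^2
Rod-side annular area A_ann = π/4 × (277² − 127²) = 47600 mm^2
Net thrust = P_cap·A_cap − P_rod·A_ann = 1.699e6 N − 2.518e5 N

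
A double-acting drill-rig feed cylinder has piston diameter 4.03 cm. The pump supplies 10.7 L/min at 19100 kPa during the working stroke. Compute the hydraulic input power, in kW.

W ≈ 3.41 kW

Hydraulic power = P × Q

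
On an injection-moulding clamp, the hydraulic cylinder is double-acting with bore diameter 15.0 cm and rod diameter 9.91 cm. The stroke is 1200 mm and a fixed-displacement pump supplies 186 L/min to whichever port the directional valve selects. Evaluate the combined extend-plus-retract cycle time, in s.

t ≈ 10.7 s

Cap-side area A_cap = π/4 × (15.0 cm)² = 176.7 cm^2
Rod-side annular area A_ann = π/4 × (15.0² − 9.91²) = 99.58 cm^2
t_ext = A_cap·L/Q = 6.841 s
t_ret = A_ann·L/Q = 3.855 s
t_cycle = t_ext + t_ret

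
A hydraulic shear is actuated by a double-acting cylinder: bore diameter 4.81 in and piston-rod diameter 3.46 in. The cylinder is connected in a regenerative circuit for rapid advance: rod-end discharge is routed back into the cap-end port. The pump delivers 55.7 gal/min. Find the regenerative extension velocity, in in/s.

In regeneration the rod-end outflow joins the pump flow into the cap end, so the net volume the pump must supply per unit advance equals the rod cross-section area.
Rod cross-section A_rod = π/4 × (3.46 in)² = 9.402 in^2
v = Q_pump / A_rod

v ≈ 22.8 in/s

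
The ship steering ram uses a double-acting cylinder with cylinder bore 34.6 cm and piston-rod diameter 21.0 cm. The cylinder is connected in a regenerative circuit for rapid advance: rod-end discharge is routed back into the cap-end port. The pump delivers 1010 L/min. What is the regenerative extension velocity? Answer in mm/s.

v ≈ 486 mm/s

In regeneration the rod-end outflow joins the pump flow into the cap end, so the net volume the pump must supply per unit advance equals the rod cross-section area.
Rod cross-section A_rod = π/4 × (21.0 cm)² = 346.4 cm^2
v = Q_pump / A_rod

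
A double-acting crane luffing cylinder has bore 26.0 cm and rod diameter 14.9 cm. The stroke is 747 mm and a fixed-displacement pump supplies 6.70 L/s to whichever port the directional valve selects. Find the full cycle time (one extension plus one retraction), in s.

t ≈ 9.89 s

Cap-side area A_cap = π/4 × (26.0 cm)² = 530.9 cm^2
Rod-side annular area A_ann = π/4 × (26.0² − 14.9²) = 356.6 cm^2
t_ext = A_cap·L/Q = 5.919 s
t_ret = A_ann·L/Q = 3.975 s
t_cycle = t_ext + t_ret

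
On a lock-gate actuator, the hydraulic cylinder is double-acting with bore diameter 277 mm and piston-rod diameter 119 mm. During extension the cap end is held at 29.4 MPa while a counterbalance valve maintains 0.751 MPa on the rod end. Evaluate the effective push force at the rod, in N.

F ≈ 1.73e6 N

Cap-side area A_cap = π/4 × (277 mm)² = 60260 mm^2
Rod-side annular area A_ann = π/4 × (277² − 119²) = 49140 mm^2
Net thrust = P_cap·A_cap − P_rod·A_ann = 1.772e6 N − 36900 N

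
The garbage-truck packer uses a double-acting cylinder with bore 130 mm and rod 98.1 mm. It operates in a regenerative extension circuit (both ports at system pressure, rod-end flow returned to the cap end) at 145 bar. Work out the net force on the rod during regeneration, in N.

F ≈ 1.10e5 N

With equal pressure on both faces, forces on the annular region cancel; the net push is pressure × rod cross-section.
Rod cross-section A_rod = π/4 × (98.1 mm)² = 7558 mm^2
F = P × A_rod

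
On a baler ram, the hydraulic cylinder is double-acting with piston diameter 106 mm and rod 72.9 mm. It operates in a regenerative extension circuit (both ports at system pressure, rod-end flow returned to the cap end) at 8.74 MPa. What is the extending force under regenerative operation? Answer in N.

With equal pressure on both faces, forces on the annular region cancel; the net push is pressure × rod cross-section.
Rod cross-section A_rod = π/4 × (72.9 mm)² = 4174 mm^2
F = P × A_rod

F ≈ 36500 N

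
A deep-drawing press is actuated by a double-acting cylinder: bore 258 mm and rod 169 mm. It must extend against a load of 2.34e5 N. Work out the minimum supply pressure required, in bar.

P ≈ 44.8 bar

Cap-side area A_cap = π/4 × (258 mm)² = 52280 mm^2
P = F / A = 2.34e5 N / A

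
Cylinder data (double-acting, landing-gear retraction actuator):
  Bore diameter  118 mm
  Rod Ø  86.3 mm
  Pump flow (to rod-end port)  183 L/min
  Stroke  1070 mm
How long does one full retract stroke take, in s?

Rod-side annular area A_ann = π/4 × (118² − 86.3²) = 5086 mm^2
Swept volume V = A × L; t = V / Q = A·L / Q

t ≈ 1.78 s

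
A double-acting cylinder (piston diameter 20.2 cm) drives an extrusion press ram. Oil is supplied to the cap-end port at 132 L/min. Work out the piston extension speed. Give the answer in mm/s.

Cap-side area A_cap = π/4 × (20.2 cm)² = 320.5 cm^2
v = Q / A

v ≈ 68.6 mm/s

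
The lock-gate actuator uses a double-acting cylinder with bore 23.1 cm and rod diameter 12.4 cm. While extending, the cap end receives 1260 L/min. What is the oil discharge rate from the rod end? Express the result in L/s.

Q_out ≈ 14.9 L/s

Cap-side area A_cap = π/4 × (23.1 cm)² = 419.1 cm^2
Rod-side annular area A_ann = π/4 × (23.1² − 12.4²) = 298.3 cm^2
Piston speed v = Q_in/A_cap; rod-end outflow Q_out = v × A_ann = Q_in × A_ann/A_cap.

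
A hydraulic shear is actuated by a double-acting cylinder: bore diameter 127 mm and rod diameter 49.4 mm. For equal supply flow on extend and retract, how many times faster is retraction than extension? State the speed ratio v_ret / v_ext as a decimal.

Cap-side area A_cap = π/4 × (127 mm)² = 12670 mm^2
Rod-side annular area A_ann = π/4 × (127² − 49.4²) = 10750 mm^2
For equal Q, v ∝ 1/A, so v_ret/v_ext = A_cap/A_ann.

v_ret/v_ext ≈ 1.18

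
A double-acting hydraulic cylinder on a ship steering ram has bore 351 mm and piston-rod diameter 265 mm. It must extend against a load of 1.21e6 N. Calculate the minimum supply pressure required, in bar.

Cap-side area A_cap = π/4 × (351 mm)² = 96760 mm^2
P = F / A = 1.21e6 N / A

P ≈ 125 bar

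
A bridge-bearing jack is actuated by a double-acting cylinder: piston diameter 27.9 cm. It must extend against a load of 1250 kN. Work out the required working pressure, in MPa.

P ≈ 20.4 MPa

Cap-side area A_cap = π/4 × (27.9 cm)² = 611.4 cm^2
P = F / A = 1250 kN / A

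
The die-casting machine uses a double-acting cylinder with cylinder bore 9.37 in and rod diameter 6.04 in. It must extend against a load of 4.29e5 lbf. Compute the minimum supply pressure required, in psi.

P ≈ 6220 psi

Cap-side area A_cap = π/4 × (9.37 in)² = 68.96 in^2
P = F / A = 4.29e5 lbf / A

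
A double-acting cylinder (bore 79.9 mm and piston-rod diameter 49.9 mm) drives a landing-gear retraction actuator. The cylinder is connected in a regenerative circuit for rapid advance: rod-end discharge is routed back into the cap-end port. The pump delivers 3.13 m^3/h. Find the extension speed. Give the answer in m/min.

v ≈ 26.7 m/min

In regeneration the rod-end outflow joins the pump flow into the cap end, so the net volume the pump must supply per unit advance equals the rod cross-section area.
Rod cross-section A_rod = π/4 × (49.9 mm)² = 1956 mm^2
v = Q_pump / A_rod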